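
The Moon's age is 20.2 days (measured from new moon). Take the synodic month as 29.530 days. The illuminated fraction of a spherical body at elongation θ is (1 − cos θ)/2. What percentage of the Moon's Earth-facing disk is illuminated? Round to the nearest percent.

70%

Phase angle: θ = 360°·(20.2 d)/(29.530 d) = 246.3°.
cos 246.3° = (-0.403), so f = (1 − (-0.403))/2 = 0.701, so 70%.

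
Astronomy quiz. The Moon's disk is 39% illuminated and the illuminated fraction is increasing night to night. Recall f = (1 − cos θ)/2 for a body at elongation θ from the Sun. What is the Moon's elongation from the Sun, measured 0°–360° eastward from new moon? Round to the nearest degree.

From f = (1 − cos θ)/2: cos θ = 1 − 2×0.39 = 0.220; arccos → 77.3°.
Waxing ⇒ before full, so θ = 77.3°.

77°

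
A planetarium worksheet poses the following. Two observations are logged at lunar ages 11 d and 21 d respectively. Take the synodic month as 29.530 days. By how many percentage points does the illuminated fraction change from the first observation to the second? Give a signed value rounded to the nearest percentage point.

θ₁ = 360° × 11/29.530 = 134.1°, f₁ = (1 − cos θ₁)/2 = 0.848.
θ₂ = 360° × 21/29.530 = 256.0°, f₂ = (1 − cos θ₂)/2 = 0.621.
Change = f₂ − f₁ = -0.227 → -23 percentage points.

-23 pp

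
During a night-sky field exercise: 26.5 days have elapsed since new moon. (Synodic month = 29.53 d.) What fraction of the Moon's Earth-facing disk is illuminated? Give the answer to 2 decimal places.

Phase angle: θ = 360°·(26.5 d)/(29.53 d) = 323.1°.
cos 323.1° = 0.799, so f = (1 − 0.799)/2 = 0.100.

0.10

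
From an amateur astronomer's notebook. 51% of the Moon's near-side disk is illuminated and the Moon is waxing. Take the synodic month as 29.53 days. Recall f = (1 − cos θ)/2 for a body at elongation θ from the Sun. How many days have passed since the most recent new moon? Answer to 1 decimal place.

From f = (1 − cos θ)/2: cos θ = 1 − 2×0.51 = -0.020; arccos → 91.1°.
The Moon is waxing (0°–180°), so θ = 91.1° directly.
Age = 29.53 × 91.1°/360° ≈ 7.48 days.

7.5 days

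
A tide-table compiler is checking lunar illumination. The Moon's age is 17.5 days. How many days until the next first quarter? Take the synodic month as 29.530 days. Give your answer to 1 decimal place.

19.4 days

First quarter is 0.25 of the way through the cycle: age 0.25 × 29.530 = 7.383 d.
This lunation's first quarter (7.383 d) has passed, so add one period: 36.913 − 17.5 = 19.413 days.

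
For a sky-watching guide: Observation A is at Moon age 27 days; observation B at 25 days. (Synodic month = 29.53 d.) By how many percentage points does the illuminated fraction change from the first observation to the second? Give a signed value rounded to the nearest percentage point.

+14 pp

First observation: θ = 360°·27/29.53 = 329.2°, so f = 0.071.
Second observation: θ = 304.8°, f = 0.215.
Δf = 0.215 − 0.071 = +0.144, i.e. +14 pp.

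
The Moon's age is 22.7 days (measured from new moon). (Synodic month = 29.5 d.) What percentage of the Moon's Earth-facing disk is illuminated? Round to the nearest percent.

44%

Elongation θ = 360° × 22.7/29.5 ≈ 277.0°.
Illuminated fraction = (1 − cos 277.0°)/2 = (1 − 0.122)/2 ≈ 0.439, so 44%.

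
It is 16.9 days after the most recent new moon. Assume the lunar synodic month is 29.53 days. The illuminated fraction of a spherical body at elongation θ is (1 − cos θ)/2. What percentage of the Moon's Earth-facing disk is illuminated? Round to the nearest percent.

95%

Elongation θ = 360° × 16.9/29.53 ≈ 206.0°.
Illuminated fraction = (1 − cos 206.0°)/2 = (1 − (-0.899))/2 ≈ 0.949, so 95%.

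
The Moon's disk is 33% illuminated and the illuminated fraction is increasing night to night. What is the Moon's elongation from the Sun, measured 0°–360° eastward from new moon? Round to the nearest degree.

Invert f = (1 − cos θ)/2 to get cos θ = 1 − 2(0.33) = 0.340, hence θ₀ = arccos 0.340 = 70.1°.
Before full moon the principal value applies: θ = 70.1°.

70°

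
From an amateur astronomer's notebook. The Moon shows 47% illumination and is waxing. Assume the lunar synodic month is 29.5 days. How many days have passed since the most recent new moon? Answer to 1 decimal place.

7.1 days

From f = (1 − cos θ)/2: cos θ = 1 − 2×0.47 = 0.060; arccos → 86.6°.
Waxing ⇒ before full, so θ = 86.6°.
At 360°/29.5 d per day, 86.6° corresponds to 7.09 days.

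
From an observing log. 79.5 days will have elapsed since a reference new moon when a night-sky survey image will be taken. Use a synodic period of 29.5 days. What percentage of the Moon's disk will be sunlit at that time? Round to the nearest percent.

79.5/29.5 = 2.695 lunations, so 2 complete cycles and 20.50 d into the next.
Elongation θ = 360° × 20.50/29.5 ≈ 250.2°.
cos 250.2° = (-0.339), so f = (1 − (-0.339))/2 = 0.670, so 67%.

67%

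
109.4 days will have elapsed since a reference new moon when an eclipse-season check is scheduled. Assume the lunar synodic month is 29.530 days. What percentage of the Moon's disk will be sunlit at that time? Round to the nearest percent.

64%

109.4/29.530 = 3.705 lunations, so 3 complete cycles and 20.81 d into the next.
The Moon has covered 20.81/29.530 of its cycle, so θ ≈ 360° × 20.81/29.530 = 253.7°.
cos 253.7° = (-0.281), so f = (1 − (-0.281))/2 = 0.640, so 64%.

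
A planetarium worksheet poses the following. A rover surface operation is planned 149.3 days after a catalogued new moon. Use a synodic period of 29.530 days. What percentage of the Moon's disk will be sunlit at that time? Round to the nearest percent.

3%

149.3 d spans 5 complete synodic months (5 × 29.530 = 147.65 d) plus 1.65 d.
Phase angle: θ = 360°·(1.65 d)/(29.530 d) = 20.1°.
With cos θ = 0.939, the lit fraction is (1 − 0.939)/2 ≈ 0.030, so 3%.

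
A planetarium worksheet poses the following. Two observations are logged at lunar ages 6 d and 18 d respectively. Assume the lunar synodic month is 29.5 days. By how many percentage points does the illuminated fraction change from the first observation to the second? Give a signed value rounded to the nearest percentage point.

+53 percentage points

First observation: θ = 360°·6/29.5 = 73.2°, so f = 0.356.
Second observation: θ = 219.7°, f = 0.885.
Δf = 0.885 − 0.356 = +0.529, i.e. +53 pp.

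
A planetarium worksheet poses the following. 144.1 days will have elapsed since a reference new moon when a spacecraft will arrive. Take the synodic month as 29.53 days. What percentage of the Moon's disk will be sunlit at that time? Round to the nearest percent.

144.1 d spans 4 complete synodic months (4 × 29.53 = 118.12 d) plus 25.98 d.
Elongation θ = 360° × 25.98/29.53 ≈ 316.7°.
cos 316.7° = 0.728, so f = (1 − 0.728)/2 = 0.136, so 14%.

14%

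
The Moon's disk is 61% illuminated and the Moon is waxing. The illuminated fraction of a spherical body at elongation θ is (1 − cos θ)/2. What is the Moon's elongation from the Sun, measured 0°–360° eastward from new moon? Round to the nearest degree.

From f = (1 − cos θ)/2: cos θ = 1 − 2×0.61 = -0.220; arccos → 102.7°.
Before full moon the principal value applies: θ = 102.7°.

103°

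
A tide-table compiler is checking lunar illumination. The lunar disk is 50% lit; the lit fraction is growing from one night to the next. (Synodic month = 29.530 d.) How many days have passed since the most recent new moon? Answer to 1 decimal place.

Invert f = (1 − cos θ)/2 to get cos θ = 1 − 2(0.50) = 0.000, hence θ₀ = arccos 0.000 = 90.0°.
The Moon is waxing (0°–180°), so θ = 90.0° directly.
That fraction of the synodic month is 90.0/360 × 29.530 d ≈ 7.38 d.

7.4 days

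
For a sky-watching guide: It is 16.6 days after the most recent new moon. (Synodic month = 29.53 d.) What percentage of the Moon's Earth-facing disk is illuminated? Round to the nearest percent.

96%

Phase angle: θ = 360°·(16.6 d)/(29.53 d) = 202.4°.
With cos θ = (-0.925), the lit fraction is (1 − (-0.925))/2 ≈ 0.962, so 96%.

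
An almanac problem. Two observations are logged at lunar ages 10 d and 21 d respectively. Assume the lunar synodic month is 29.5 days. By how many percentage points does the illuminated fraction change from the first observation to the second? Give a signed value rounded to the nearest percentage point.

First observation: θ = 360°·10/29.5 = 122.0°, so f = 0.765.
Second observation: θ = 256.3°, f = 0.619.
Δf = 0.619 − 0.765 = -0.147, i.e. -15 pp.

-15 pp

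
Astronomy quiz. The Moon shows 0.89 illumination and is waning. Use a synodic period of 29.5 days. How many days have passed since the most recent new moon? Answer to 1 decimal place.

cos θ = 1 − 2f = -0.780, giving a principal value of 141.3°.
Since the Moon is past full (waning), take the reflex angle: θ = 360° − 141.3° = 218.7°.
At 360°/29.5 d per day, 218.7° corresponds to 17.92 days.

17.9 days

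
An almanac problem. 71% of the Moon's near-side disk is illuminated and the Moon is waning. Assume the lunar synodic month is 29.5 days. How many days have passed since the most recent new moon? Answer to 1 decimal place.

Invert f = (1 − cos θ)/2 to get cos θ = 1 − 2(0.71) = -0.420, hence θ₀ = arccos -0.420 = 114.8°.
A waning Moon lies in 180°–360°, so θ = 360° − 114.8° = 245.2°.
Age = 29.5 × 245.2°/360° ≈ 20.09 days.

20.1 days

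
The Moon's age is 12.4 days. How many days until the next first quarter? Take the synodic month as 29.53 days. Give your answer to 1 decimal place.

24.5 days

First quarter occurs at elongation 90°, i.e. at age 29.53 × 90/360 = 7.383 d.
This lunation's first quarter (7.383 d) has passed, so add one period: 36.913 − 12.4 = 24.513 days.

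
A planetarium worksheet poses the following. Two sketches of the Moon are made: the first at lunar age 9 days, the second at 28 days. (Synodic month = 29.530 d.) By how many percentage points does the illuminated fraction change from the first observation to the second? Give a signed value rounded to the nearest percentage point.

-64 pp

θ₁ = 360° × 9/29.530 = 109.7°, f₁ = (1 − cos θ₁)/2 = 0.669.
θ₂ = 360° × 28/29.530 = 341.3°, f₂ = (1 − cos θ₂)/2 = 0.026.
Change = f₂ − f₁ = -0.642 → -64 percentage points.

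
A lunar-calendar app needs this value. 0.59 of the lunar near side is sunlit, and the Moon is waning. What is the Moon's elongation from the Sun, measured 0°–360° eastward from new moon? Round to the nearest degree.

cos θ = 1 − 2f = -0.180, giving a principal value of 100.4°.
Since the Moon is past full (waning), take the reflex angle: θ = 360° − 100.4° = 259.6°.

260°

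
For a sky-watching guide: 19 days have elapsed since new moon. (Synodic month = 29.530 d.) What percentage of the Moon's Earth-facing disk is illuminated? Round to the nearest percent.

Elongation θ = 360° × 19/29.530 ≈ 231.6°.
Illuminated fraction = (1 − cos 231.6°)/2 = (1 − (-0.621))/2 ≈ 0.810, so 81%.

81%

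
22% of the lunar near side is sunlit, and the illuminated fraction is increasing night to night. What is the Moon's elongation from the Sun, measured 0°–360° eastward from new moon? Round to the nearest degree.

Invert f = (1 − cos θ)/2 to get cos θ = 1 − 2(0.22) = 0.560, hence θ₀ = arccos 0.560 = 55.9°.
Before full moon the principal value applies: θ = 55.9°.

56°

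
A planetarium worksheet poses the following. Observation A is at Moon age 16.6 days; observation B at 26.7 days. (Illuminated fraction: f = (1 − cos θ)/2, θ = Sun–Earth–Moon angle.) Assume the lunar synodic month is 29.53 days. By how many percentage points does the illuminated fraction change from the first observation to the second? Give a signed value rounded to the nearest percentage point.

First observation: θ = 360°·16.6/29.53 = 202.4°, so f = 0.962.
Second observation: θ = 325.5°, f = 0.088.
Δf = 0.088 − 0.962 = -0.874, i.e. -87 pp.

-87 percentage points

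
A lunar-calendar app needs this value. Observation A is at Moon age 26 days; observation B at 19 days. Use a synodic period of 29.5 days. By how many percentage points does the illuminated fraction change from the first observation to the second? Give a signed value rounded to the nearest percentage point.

θ₁ = 360° × 26/29.5 = 317.3°, f₁ = (1 − cos θ₁)/2 = 0.133.
θ₂ = 360° × 19/29.5 = 231.9°, f₂ = (1 − cos θ₂)/2 = 0.809.
Change = f₂ − f₁ = +0.676 → +68 percentage points.

+68 pp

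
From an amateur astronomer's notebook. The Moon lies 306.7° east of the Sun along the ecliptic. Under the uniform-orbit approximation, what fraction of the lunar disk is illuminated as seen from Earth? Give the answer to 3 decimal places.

f = (1 − cos 306.7°)/2 = (1 − 0.598)/2 ≈ 0.201.

0.201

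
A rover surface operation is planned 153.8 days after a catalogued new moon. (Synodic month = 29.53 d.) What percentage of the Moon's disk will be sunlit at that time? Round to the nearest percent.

Reduce mod P: 153.8 − 5×29.53 = 6.15 d into the current lunation.
The Moon has covered 6.15/29.53 of its cycle, so θ ≈ 360° × 6.15/29.53 = 75.0°.
Illuminated fraction = (1 − cos 75.0°)/2 = (1 − 0.259)/2 ≈ 0.370, so 37%.

37%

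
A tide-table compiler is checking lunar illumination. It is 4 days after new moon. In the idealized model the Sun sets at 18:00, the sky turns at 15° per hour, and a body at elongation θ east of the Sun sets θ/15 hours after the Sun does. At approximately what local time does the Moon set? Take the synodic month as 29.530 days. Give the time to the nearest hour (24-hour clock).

21:00

Phase angle: θ = 360°·(4 d)/(29.530 d) = 48.8°.
At 15° of sky rotation per hour, 48.8° corresponds to a 3.25 h lag.
18:00 + 3.25 h ≈ 21:15 → 21:00 to the nearest hour.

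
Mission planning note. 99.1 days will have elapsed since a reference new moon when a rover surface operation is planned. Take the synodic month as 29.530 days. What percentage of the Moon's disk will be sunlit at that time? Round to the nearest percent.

81%

Reduce mod P: 99.1 − 3×29.530 = 10.51 d into the current lunation.
The Moon has covered 10.51/29.530 of its cycle, so θ ≈ 360° × 10.51/29.530 = 128.1°.
Illuminated fraction = (1 − cos 128.1°)/2 = (1 − (-0.617))/2 ≈ 0.809, so 81%.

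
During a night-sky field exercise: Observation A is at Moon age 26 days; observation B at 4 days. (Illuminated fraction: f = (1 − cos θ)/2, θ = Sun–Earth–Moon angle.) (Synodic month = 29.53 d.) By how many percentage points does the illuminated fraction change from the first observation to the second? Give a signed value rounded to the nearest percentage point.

First observation: θ = 360°·26/29.53 = 317.0°, so f = 0.135.
Second observation: θ = 48.8°, f = 0.170.
Δf = 0.170 − 0.135 = +0.036, i.e. +4 pp.

+4 pp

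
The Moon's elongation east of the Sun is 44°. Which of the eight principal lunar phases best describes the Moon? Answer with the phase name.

The waxing crescent sector spans roughly 22°–68°; 44° falls inside it.

waxing crescent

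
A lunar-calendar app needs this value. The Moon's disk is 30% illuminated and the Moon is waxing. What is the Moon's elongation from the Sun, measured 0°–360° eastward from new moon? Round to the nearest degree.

66°

Invert f = (1 − cos θ)/2 to get cos θ = 1 − 2(0.30) = 0.400, hence θ₀ = arccos 0.400 = 66.4°.
Waxing ⇒ before full, so θ = 66.4°.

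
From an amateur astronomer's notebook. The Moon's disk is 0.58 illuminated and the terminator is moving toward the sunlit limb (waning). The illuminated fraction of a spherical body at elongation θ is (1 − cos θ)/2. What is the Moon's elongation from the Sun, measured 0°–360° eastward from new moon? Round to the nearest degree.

261°

cos θ = 1 − 2f = -0.160, giving a principal value of 99.2°.
Since the Moon is past full (waning), take the reflex angle: θ = 360° − 99.2° = 260.8°.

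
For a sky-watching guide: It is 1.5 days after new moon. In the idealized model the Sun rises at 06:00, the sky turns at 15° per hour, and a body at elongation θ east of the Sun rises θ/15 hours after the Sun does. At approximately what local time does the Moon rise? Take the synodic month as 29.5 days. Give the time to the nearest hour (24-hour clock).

07:00

Elongation θ = 360° × 1.5/29.5 ≈ 18.3°.
Delay after the Sun = 18.3° / (15°/h) ≈ 1.22 h.
06:00 + 1.22 h ≈ 07:13 → 07:00 to the nearest hour.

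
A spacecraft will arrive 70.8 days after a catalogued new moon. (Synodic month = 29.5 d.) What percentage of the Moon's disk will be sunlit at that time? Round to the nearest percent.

90%

Reduce mod P: 70.8 − 2×29.5 = 11.80 d into the current lunation.
Elongation θ = 360° × 11.80/29.5 ≈ 144.0°.
With cos θ = (-0.809), the lit fraction is (1 − (-0.809))/2 ≈ 0.905, so 90%.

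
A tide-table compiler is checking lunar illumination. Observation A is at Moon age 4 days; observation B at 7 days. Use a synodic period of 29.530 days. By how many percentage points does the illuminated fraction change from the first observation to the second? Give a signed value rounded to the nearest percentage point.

First observation: θ = 360°·4/29.530 = 48.8°, so f = 0.170.
Second observation: θ = 85.3°, f = 0.459.
Δf = 0.459 − 0.170 = +0.289, i.e. +29 pp.

+29 percentage points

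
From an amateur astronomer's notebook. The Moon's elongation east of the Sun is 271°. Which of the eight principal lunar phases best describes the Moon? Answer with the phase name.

The last quarter sector spans roughly 248°–292°; 271° falls inside it.

last quarter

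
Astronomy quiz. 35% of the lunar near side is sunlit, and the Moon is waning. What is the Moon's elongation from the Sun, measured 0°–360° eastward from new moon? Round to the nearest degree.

Invert f = (1 − cos θ)/2 to get cos θ = 1 − 2(0.35) = 0.300, hence θ₀ = arccos 0.300 = 72.5°.
Since the Moon is past full (waning), take the reflex angle: θ = 360° − 72.5° = 287.5°.

287°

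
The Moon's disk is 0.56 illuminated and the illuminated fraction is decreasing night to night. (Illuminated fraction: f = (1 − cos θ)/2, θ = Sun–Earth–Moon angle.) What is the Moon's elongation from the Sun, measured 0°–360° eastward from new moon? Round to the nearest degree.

cos θ = 1 − 2f = -0.120, giving a principal value of 96.9°.
A waning Moon lies in 180°–360°, so θ = 360° − 96.9° = 263.1°.

263°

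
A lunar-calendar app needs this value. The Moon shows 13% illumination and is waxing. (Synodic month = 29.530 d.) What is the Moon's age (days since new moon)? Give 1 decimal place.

3.5 days

Invert f = (1 − cos θ)/2 to get cos θ = 1 − 2(0.13) = 0.740, hence θ₀ = arccos 0.740 = 42.3°.
The Moon is waxing (0°–180°), so θ = 42.3° directly.
Age = 29.530 × 42.3°/360° ≈ 3.47 days.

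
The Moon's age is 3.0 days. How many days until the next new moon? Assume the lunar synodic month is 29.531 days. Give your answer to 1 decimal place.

The next new moon completes the synodic month: 29.531 − 3.0 = 26.531 days.

26.5 days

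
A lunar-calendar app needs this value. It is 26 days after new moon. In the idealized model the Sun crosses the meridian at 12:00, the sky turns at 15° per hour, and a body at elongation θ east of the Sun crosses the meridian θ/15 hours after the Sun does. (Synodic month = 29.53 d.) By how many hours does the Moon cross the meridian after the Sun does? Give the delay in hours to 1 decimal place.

Phase angle: θ = 360°·(26 d)/(29.53 d) = 317.0°.
At 15° of sky rotation per hour, 317.0° corresponds to a 21.13 h lag.
So the Moon crosses the meridian 21.13 h after the Sun.

21.1 h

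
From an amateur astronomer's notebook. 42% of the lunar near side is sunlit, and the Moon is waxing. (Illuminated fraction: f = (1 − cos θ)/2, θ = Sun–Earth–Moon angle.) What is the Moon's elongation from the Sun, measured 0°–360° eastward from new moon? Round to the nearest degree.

81°

cos θ = 1 − 2f = 0.160, giving a principal value of 80.8°.
The Moon is waxing (0°–180°), so θ = 80.8° directly.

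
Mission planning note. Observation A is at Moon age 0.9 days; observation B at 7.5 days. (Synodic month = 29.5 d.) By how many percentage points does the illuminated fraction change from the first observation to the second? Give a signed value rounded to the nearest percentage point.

+50 percentage points

First observation: θ = 360°·0.9/29.5 = 11.0°, so f = 0.009.
Second observation: θ = 91.5°, f = 0.513.
Δf = 0.513 − 0.009 = +0.504, i.e. +50 pp.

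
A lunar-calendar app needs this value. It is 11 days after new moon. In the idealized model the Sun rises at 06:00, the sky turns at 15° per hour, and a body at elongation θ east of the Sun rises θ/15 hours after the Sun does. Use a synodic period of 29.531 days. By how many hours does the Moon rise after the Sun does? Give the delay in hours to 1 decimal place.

8.9 h

Phase angle: θ = 360°·(11 d)/(29.531 d) = 134.1°.
At 15° of sky rotation per hour, 134.1° corresponds to a 8.94 h lag.
So the Moon rises 8.94 h after the Sun.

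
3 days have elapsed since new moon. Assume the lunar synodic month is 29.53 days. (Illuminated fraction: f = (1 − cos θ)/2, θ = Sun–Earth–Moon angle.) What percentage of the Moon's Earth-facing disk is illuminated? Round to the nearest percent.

Phase angle: θ = 360°·(3 d)/(29.53 d) = 36.6°.
Illuminated fraction = (1 − cos 36.6°)/2 = (1 − 0.803)/2 ≈ 0.098, so 10%.

10%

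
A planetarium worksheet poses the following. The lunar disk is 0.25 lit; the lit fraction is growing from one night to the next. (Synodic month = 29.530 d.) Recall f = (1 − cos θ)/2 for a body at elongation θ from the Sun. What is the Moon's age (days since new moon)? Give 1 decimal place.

4.9 days

From f = (1 − cos θ)/2: cos θ = 1 − 2×0.25 = 0.500; arccos → 60.0°.
Waxing ⇒ before full, so θ = 60.0°.
At 360°/29.530 d per day, 60.0° corresponds to 4.92 days.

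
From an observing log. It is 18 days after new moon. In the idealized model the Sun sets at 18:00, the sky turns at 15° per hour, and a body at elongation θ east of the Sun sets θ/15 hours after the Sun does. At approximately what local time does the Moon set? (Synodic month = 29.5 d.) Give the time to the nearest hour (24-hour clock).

The Moon has covered 18/29.5 of its cycle, so θ ≈ 360° × 18/29.5 = 219.7°.
At 15° of sky rotation per hour, 219.7° corresponds to a 14.64 h lag.
18:00 + 14.64 h ≈ 08:39 → 09:00 to the nearest hour.

09:00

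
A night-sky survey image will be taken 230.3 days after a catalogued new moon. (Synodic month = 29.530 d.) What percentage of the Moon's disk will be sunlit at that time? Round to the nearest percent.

35%

230.3/29.530 = 7.799 lunations, so 7 complete cycles and 23.59 d into the next.
Elongation θ = 360° × 23.59/29.530 ≈ 287.6°.
Illuminated fraction = (1 − cos 287.6°)/2 = (1 − 0.302)/2 ≈ 0.349, so 35%.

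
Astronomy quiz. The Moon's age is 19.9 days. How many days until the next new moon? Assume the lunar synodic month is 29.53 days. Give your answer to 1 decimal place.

9.6 days

The next new moon completes the synodic month: 29.53 − 19.9 = 9.630 days.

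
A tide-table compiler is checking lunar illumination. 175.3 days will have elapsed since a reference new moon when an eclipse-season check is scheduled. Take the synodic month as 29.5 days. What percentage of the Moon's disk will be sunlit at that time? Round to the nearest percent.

3%

Reduce mod P: 175.3 − 5×29.5 = 27.80 d into the current lunation.
Phase angle: θ = 360°·(27.80 d)/(29.5 d) = 339.3°.
With cos θ = 0.935, the lit fraction is (1 − 0.935)/2 ≈ 0.032, so 3%.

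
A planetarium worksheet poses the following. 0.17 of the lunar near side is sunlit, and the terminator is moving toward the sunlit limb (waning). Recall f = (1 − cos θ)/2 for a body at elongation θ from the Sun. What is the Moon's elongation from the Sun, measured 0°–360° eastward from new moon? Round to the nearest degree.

311°

Invert f = (1 − cos θ)/2 to get cos θ = 1 − 2(0.17) = 0.660, hence θ₀ = arccos 0.660 = 48.7°.
Since the Moon is past full (waning), take the reflex angle: θ = 360° − 48.7° = 311.3°.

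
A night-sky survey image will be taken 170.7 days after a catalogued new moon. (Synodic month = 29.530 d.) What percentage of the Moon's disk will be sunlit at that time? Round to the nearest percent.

40%

170.7 d spans 5 complete synodic months (5 × 29.530 = 147.65 d) plus 23.05 d.
The Moon has covered 23.05/29.530 of its cycle, so θ ≈ 360° × 23.05/29.530 = 281.0°.
Illuminated fraction = (1 − cos 281.0°)/2 = (1 − 0.191)/2 ≈ 0.405, so 40%.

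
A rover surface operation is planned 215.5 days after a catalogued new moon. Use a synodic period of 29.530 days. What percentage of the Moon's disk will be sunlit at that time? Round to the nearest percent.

215.5/29.530 = 7.298 lunations, so 7 complete cycles and 8.79 d into the next.
Elongation θ = 360° × 8.79/29.530 ≈ 107.2°.
With cos θ = (-0.295), the lit fraction is (1 − (-0.295))/2 ≈ 0.648, so 65%.

65%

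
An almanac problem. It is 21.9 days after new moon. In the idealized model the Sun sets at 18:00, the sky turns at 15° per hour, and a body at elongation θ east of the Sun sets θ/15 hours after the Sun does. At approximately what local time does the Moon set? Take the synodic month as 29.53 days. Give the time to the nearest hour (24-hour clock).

The Moon has covered 21.9/29.53 of its cycle, so θ ≈ 360° × 21.9/29.53 = 267.0°.
The Moon trails the Sun by θ/15 = 267.0/15 ≈ 17.80 hours.
18:00 + 17.80 h ≈ 11:48 → 12:00 to the nearest hour.

12:00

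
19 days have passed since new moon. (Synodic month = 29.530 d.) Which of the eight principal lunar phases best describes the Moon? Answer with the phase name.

waning gibbous

At 19/29.530 of the cycle, θ ≈ 232° — the waning gibbous range.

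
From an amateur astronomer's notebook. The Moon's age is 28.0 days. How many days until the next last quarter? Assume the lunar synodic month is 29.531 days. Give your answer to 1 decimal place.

23.7 days

Last quarter is 0.75 of the way through the cycle: age 0.75 × 29.531 = 22.148 d.
Already past this cycle's last quarter; the next is at 22.148 + 29.531 = 51.679 d, so 51.679 − 28.0 = 23.679 days.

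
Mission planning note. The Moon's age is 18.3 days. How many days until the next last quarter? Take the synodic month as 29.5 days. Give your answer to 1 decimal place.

3.8 days

Last quarter is 0.75 of the way through the cycle: age 0.75 × 29.5 = 22.125 d.
That is 22.125 − 18.3 = 3.825 days ahead.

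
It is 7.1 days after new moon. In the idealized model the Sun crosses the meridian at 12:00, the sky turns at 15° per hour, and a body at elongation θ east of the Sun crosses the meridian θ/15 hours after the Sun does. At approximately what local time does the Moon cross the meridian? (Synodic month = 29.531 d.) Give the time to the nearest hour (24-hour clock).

18:00

Elongation θ = 360° × 7.1/29.531 ≈ 86.6°.
Delay after the Sun = 86.6° / (15°/h) ≈ 5.77 h.
12:00 + 5.77 h ≈ 17:46 → 18:00 to the nearest hour.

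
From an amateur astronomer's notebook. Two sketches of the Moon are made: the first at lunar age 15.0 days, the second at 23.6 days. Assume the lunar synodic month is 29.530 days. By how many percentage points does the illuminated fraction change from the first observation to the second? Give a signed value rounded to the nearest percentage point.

-65 pp

First observation: θ = 360°·15.0/29.530 = 182.9°, so f = 0.999.
Second observation: θ = 287.7°, f = 0.348.
Δf = 0.348 − 0.999 = -0.651, i.e. -65 pp.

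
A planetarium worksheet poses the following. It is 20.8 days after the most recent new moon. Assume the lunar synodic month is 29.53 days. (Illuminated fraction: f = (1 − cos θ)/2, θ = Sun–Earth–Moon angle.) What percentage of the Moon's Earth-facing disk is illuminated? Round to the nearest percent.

Elongation θ = 360° × 20.8/29.53 ≈ 253.6°.
cos 253.6° = (-0.283), so f = (1 − (-0.283))/2 = 0.641, so 64%.

64%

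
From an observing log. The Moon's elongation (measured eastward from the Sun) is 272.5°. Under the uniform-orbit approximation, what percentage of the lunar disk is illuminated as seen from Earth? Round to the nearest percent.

f = (1 − cos 272.5°)/2 = (1 − 0.044)/2 ≈ 0.478, i.e. 48%.

48%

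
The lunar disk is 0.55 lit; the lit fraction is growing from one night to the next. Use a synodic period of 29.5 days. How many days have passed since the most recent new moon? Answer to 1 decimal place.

From f = (1 − cos θ)/2: cos θ = 1 − 2×0.55 = -0.100; arccos → 95.7°.
The Moon is waxing (0°–180°), so θ = 95.7° directly.
That fraction of the synodic month is 95.7/360 × 29.5 d ≈ 7.85 d.

7.8 days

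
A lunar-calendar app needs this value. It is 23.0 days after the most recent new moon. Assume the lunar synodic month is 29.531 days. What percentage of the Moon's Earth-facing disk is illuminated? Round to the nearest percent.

41%

Elongation θ = 360° × 23.0/29.531 ≈ 280.4°.
Illuminated fraction = (1 − cos 280.4°)/2 = (1 − 0.180)/2 ≈ 0.410, so 41%.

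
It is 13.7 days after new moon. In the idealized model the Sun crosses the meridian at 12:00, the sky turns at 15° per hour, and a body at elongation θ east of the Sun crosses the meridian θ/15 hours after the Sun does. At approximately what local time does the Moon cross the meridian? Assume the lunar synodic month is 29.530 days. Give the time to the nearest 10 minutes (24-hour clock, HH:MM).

23:10

Elongation θ = 360° × 13.7/29.530 ≈ 167.0°.
The Moon trails the Sun by θ/15 = 167.0/15 ≈ 11.13 hours.
12:00 + 11.134 h ≈ 23:08 → 23:10 to the nearest ten minutes.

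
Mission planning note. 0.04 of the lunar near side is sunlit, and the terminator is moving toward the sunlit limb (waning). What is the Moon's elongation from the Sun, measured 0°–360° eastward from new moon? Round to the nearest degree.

Invert f = (1 − cos θ)/2 to get cos θ = 1 − 2(0.04) = 0.920, hence θ₀ = arccos 0.920 = 23.1°.
Since the Moon is past full (waning), take the reflex angle: θ = 360° − 23.1° = 336.9°.

337°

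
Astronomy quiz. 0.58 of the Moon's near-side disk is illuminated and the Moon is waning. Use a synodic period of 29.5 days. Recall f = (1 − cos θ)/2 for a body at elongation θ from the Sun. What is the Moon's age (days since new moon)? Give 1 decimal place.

21.4 days

cos θ = 1 − 2f = -0.160, giving a principal value of 99.2°.
Waning ⇒ past full, so θ = 360° − 99.2° = 260.8°.
That fraction of the synodic month is 260.8/360 × 29.5 d ≈ 21.37 d.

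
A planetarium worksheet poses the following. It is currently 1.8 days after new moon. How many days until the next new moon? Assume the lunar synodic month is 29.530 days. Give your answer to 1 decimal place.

One full lunation from the last new moon is 29.530 d; remaining = 29.530 − 1.8 = 27.730 d.

27.7 days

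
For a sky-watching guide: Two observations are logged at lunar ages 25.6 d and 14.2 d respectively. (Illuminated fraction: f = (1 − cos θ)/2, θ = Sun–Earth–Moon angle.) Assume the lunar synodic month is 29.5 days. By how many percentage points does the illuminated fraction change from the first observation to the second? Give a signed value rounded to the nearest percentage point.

+83 percentage points

θ₁ = 360° × 25.6/29.5 = 312.4°, f₁ = (1 − cos θ₁)/2 = 0.163.
θ₂ = 360° × 14.2/29.5 = 173.3°, f₂ = (1 − cos θ₂)/2 = 0.997.
Change = f₂ − f₁ = +0.834 → +83 percentage points.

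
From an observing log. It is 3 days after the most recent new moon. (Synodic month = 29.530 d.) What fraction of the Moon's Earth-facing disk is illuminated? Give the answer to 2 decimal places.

Elongation θ = 360° × 3/29.530 ≈ 36.6°.
With cos θ = 0.803, the lit fraction is (1 − 0.803)/2 ≈ 0.098.

0.10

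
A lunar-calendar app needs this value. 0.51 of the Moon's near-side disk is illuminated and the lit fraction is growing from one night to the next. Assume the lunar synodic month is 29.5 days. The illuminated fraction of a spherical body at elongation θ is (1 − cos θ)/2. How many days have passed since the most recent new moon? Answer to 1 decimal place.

Invert f = (1 − cos θ)/2 to get cos θ = 1 − 2(0.51) = -0.020, hence θ₀ = arccos -0.020 = 91.1°.
Before full moon the principal value applies: θ = 91.1°.
Age = 29.5 × 91.1°/360° ≈ 7.47 days.

7.5 days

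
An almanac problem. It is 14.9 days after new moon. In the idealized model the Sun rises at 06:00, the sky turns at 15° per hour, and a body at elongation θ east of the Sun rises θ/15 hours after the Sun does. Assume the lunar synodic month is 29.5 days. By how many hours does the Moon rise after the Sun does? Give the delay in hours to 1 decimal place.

Elongation θ = 360° × 14.9/29.5 ≈ 181.8°.
At 15° of sky rotation per hour, 181.8° corresponds to a 12.12 h lag.
So the Moon rises 12.12 h after the Sun.

12.1 h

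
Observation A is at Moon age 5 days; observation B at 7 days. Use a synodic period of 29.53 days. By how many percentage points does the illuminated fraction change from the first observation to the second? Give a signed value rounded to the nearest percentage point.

+20 pp

First observation: θ = 360°·5/29.53 = 61.0°, so f = 0.257.
Second observation: θ = 85.3°, f = 0.459.
Δf = 0.459 − 0.257 = +0.202, i.e. +20 pp.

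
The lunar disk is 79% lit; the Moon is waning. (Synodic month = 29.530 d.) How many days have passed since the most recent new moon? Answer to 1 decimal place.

19.2 days

cos θ = 1 − 2f = -0.580, giving a principal value of 125.5°.
A waning Moon lies in 180°–360°, so θ = 360° − 125.5° = 234.5°.
Age = 29.530 × 234.5°/360° ≈ 19.24 days.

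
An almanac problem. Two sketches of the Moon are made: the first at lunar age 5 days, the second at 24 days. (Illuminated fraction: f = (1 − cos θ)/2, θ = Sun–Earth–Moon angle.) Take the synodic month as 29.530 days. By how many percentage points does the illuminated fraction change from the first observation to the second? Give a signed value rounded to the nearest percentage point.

+5 percentage points

First observation: θ = 360°·5/29.530 = 61.0°, so f = 0.257.
Second observation: θ = 292.6°, f = 0.308.
Δf = 0.308 − 0.257 = +0.051, i.e. +5 pp.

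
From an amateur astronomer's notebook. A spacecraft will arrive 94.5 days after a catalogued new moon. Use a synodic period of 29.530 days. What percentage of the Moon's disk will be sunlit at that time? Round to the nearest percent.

94.5 d spans 3 complete synodic months (3 × 29.530 = 88.59 d) plus 5.91 d.
Elongation θ = 360° × 5.91/29.530 ≈ 72.0°.
With cos θ = 0.308, the lit fraction is (1 − 0.308)/2 ≈ 0.346, so 35%.

35%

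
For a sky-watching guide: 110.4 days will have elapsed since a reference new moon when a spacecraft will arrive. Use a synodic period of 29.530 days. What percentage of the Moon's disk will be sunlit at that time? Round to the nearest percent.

54%

Reduce mod P: 110.4 − 3×29.530 = 21.81 d into the current lunation.
Elongation θ = 360° × 21.81/29.530 ≈ 265.9°.
cos 265.9° = (-0.072), so f = (1 − (-0.072))/2 = 0.536, so 54%.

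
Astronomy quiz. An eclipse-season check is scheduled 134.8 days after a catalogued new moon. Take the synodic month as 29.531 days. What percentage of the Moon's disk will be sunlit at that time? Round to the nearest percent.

96%

Reduce mod P: 134.8 − 4×29.531 = 16.68 d into the current lunation.
Elongation θ = 360° × 16.68/29.531 ≈ 203.3°.
Illuminated fraction = (1 − cos 203.3°)/2 = (1 − (-0.919))/2 ≈ 0.959, so 96%.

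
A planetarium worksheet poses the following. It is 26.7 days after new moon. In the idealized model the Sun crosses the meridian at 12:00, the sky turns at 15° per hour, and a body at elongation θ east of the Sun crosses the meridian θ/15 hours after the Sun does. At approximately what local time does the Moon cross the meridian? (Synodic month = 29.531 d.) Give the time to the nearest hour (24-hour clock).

10:00

Phase angle: θ = 360°·(26.7 d)/(29.531 d) = 325.5°.
Delay after the Sun = 325.5° / (15°/h) ≈ 21.70 h.
12:00 + 21.70 h ≈ 09:42 → 10:00 to the nearest hour.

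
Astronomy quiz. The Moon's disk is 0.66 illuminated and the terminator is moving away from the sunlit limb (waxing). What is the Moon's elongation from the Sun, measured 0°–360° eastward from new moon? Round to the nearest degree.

109°

Invert f = (1 − cos θ)/2 to get cos θ = 1 − 2(0.66) = -0.320, hence θ₀ = arccos -0.320 = 108.7°.
The Moon is waxing (0°–180°), so θ = 108.7° directly.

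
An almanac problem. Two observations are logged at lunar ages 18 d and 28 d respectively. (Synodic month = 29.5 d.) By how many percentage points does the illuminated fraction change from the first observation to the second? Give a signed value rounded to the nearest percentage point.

-86 percentage points

θ₁ = 360° × 18/29.5 = 219.7°, f₁ = (1 − cos θ₁)/2 = 0.885.
θ₂ = 360° × 28/29.5 = 341.7°, f₂ = (1 − cos θ₂)/2 = 0.025.
Change = f₂ − f₁ = -0.860 → -86 percentage points.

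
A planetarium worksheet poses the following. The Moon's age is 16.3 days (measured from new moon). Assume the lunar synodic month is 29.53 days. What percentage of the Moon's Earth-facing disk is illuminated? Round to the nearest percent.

97%

Elongation θ = 360° × 16.3/29.53 ≈ 198.7°.
Illuminated fraction = (1 − cos 198.7°)/2 = (1 − (-0.947))/2 ≈ 0.974, so 97%.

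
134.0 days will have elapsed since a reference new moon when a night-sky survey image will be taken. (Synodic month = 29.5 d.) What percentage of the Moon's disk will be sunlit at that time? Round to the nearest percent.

98%

134.0 d spans 4 complete synodic months (4 × 29.5 = 118.00 d) plus 16.00 d.
Phase angle: θ = 360°·(16.00 d)/(29.5 d) = 195.3°.
cos 195.3° = (-0.965), so f = (1 − (-0.965))/2 = 0.982, so 98%.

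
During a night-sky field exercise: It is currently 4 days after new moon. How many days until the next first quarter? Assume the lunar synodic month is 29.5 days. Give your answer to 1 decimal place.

First quarter is 0.25 of the way through the cycle: age 0.25 × 29.5 = 7.375 d.
So 3.375 days remain (7.375 − 4).

3.4 days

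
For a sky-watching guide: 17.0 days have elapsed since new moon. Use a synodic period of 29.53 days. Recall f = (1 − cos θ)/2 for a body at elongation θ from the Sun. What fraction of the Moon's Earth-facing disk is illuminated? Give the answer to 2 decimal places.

The Moon has covered 17.0/29.53 of its cycle, so θ ≈ 360° × 17.0/29.53 = 207.2°.
cos 207.2° = (-0.889), so f = (1 − (-0.889))/2 = 0.945.

0.94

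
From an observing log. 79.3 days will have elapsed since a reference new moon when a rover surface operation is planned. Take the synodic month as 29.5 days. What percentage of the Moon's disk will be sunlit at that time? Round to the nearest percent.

79.3/29.5 = 2.688 lunations, so 2 complete cycles and 20.30 d into the next.
Phase angle: θ = 360°·(20.30 d)/(29.5 d) = 247.7°.
With cos θ = (-0.379), the lit fraction is (1 − (-0.379))/2 ≈ 0.689, so 69%.

69%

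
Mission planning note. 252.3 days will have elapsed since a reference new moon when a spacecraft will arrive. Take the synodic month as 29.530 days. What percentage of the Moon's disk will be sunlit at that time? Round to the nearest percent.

98%

252.3/29.530 = 8.544 lunations, so 8 complete cycles and 16.06 d into the next.
Phase angle: θ = 360°·(16.06 d)/(29.530 d) = 195.8°.
Illuminated fraction = (1 − cos 195.8°)/2 = (1 − (-0.962))/2 ≈ 0.981, so 98%.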